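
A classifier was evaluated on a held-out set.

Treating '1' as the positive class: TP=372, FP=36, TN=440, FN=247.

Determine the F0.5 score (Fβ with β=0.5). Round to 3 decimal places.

0.826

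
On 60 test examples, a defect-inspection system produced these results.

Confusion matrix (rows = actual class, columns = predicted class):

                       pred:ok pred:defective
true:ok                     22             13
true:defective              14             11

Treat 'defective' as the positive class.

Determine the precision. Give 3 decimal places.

Precision = TP/(TP+FP) = 11/(11+13) = 11/24 = 0.458

0.458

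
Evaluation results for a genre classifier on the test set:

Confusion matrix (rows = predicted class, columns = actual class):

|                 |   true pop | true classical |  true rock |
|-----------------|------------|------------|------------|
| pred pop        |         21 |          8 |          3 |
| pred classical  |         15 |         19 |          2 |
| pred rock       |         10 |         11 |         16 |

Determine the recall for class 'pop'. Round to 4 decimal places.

Take TP from the diagonal, FP from the rest of the 'pop' prediction marginal, FN from the rest of the 'pop' actual marginal.
recall = TP/(TP+FN).
pop: TP=21, FN=15+10=25 → 21/46 = 0.45652

0.4565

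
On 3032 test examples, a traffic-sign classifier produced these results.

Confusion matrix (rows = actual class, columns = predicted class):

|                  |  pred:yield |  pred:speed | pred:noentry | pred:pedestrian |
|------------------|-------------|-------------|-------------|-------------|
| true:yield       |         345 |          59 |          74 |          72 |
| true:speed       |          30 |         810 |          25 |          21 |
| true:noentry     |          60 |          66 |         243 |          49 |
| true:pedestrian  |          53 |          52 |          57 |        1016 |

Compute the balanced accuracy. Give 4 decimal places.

Balanced accuracy = mean of per-class recall.
  yield: recall = 345/550 = 0.62727
  speed: recall = 810/886 = 0.91422
  noentry: recall = 243/418 = 0.58134
  pedestrian: recall = 1016/1178 = 0.86248
Mean = (0.62727 + 0.91422 + 0.58134 + 0.86248) / 4 = 0.7463

0.7463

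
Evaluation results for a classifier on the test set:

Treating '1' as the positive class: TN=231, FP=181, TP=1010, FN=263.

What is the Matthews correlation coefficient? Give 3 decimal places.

0.334

MCC = (TP·TN − FP·FN) / √((TP+FP)(TP+FN)(TN+FP)(TN+FN))
Numerator = 1010·231 − 181·263 = 185707
Denominator = √(1191·1273·412·494) = √308577552504 = 555497.5720
MCC = 185707 / 555497.5720 = 0.334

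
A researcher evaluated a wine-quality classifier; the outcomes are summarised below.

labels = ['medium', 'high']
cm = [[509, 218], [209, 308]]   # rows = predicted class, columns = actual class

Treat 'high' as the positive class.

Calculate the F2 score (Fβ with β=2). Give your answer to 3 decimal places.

Fβ = (1+β²)·TP / ((1+β²)·TP + β²·FN + FP), with β²=4
= 5·308 / (5·308 + 4·218 + 209) = 0.588

0.588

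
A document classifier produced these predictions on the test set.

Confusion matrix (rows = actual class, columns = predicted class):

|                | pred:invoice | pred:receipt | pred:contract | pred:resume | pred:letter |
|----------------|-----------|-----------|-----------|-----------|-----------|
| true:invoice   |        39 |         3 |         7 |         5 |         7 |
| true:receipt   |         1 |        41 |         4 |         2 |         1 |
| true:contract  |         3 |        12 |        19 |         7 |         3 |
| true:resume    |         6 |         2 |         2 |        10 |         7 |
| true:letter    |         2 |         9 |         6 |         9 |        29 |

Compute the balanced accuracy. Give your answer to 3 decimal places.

Balanced accuracy = mean of per-class recall.
  invoice: recall = 39/61 = 0.6393
  receipt: recall = 41/49 = 0.8367
  contract: recall = 19/44 = 0.4318
  resume: recall = 10/27 = 0.3704
  letter: recall = 29/55 = 0.5273
Mean = (0.6393 + 0.8367 + 0.4318 + 0.3704 + 0.5273) / 5 = 0.561

0.561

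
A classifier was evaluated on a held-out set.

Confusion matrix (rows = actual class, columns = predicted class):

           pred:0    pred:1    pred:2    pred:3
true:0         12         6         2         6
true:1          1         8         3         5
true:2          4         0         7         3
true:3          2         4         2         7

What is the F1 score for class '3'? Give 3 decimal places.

Treat '3' as positive and all other classes as negative.
F1 score = 2·TP/(2·TP+FP+FN).
3: TP=7, FP=6+5+3=14, FN=2+4+2=8 → 14/36 = 0.3889

0.389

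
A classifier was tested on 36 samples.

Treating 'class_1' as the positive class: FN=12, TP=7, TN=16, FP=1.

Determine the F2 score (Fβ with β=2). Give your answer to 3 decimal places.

0.417

Fβ = (1+β²)·TP / ((1+β²)·TP + β²·FN + FP), with β²=4
= 5·7 / (5·7 + 4·12 + 1) = 0.417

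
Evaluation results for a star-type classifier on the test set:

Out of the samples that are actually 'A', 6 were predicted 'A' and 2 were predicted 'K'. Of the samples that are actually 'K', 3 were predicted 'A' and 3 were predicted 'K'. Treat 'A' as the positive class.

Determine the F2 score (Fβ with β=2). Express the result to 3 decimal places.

Fβ = (1+β²)·TP / ((1+β²)·TP + β²·FN + FP), with β²=4
= 5·6 / (5·6 + 4·2 + 3) = 0.732

0.732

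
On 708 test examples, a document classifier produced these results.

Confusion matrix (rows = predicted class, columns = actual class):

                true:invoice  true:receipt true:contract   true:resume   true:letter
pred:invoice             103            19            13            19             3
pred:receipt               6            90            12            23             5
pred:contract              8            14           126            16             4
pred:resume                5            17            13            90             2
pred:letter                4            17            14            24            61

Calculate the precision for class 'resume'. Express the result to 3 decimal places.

Take TP from the diagonal, FP from the rest of the 'resume' prediction marginal, FN from the rest of the 'resume' actual marginal.
precision = TP/(TP+FP).
resume: TP=90, FP=5+17+13+2=37 → 90/127 = 0.7087

0.709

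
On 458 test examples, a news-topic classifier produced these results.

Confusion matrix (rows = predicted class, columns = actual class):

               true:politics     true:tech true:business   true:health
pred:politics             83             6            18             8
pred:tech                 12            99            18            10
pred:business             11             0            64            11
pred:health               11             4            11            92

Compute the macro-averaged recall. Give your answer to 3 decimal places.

0.739

Per-class recall (TP/(TP+FN)):
  politics: TP=83, FN=12+11+11=34 → 83/117 = 0.7094
  tech: TP=99, FN=6+0+4=10 → 99/109 = 0.9083
  business: TP=64, FN=18+18+11=47 → 64/111 = 0.5766
  health: TP=92, FN=8+10+11=29 → 92/121 = 0.7603
Macro-recall = mean = (0.7094 + 0.9083 + 0.5766 + 0.7603) / 4 = 0.739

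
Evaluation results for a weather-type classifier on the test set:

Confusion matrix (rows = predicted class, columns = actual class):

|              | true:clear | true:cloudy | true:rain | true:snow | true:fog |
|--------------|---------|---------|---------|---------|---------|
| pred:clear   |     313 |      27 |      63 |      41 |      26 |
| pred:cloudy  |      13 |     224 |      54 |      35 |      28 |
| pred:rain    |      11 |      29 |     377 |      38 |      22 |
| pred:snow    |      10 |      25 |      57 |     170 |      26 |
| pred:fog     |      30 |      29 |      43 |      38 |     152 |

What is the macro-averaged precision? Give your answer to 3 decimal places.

Per-class precision (TP/(TP+FP)):
  clear: TP=313, FP=27+63+41+26=157 → 313/470 = 0.6660
  cloudy: TP=224, FP=13+54+35+28=130 → 224/354 = 0.6328
  rain: TP=377, FP=11+29+38+22=100 → 377/477 = 0.7904
  snow: TP=170, FP=10+25+57+26=118 → 170/288 = 0.5903
  fog: TP=152, FP=30+29+43+38=140 → 152/292 = 0.5205
Macro-precision = mean = (0.6660 + 0.6328 + 0.7904 + 0.5903 + 0.5205) / 5 = 0.640

0.640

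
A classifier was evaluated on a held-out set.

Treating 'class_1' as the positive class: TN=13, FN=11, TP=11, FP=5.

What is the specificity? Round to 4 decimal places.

Specificity = TN/(TN+FP) = 13/(13+5) = 0.7222

0.7222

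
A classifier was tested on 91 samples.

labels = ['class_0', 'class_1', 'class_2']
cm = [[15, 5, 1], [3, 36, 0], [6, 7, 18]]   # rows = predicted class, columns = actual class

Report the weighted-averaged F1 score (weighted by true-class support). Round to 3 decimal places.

Per-class F1 score (2·TP/(2·TP+FP+FN)):
  class_0: TP=15, FP=5+1=6, FN=3+6=9 → 30/45 = 0.6667
  class_1: TP=36, FP=3+0=3, FN=5+7=12 → 72/87 = 0.8276
  class_2: TP=18, FP=6+7=13, FN=1+0=1 → 36/50 = 0.7200
Weighted-F1 score = Σ (supportᵢ/N)·F1 scoreᵢ with N=91: (24/91)·0.6667 + (48/91)·0.8276 + (19/91)·0.7200 = 0.763

0.763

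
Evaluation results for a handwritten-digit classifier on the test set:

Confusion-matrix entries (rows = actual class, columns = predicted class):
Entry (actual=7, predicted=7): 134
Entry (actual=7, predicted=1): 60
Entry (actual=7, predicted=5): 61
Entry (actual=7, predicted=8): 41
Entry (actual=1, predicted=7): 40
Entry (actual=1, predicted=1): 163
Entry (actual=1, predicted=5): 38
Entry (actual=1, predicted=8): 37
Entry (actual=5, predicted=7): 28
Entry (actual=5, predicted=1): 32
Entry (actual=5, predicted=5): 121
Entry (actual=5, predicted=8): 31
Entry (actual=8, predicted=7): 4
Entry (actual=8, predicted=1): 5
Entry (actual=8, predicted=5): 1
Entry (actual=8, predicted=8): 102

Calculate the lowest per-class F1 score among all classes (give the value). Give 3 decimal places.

Per-class F1 score (2·TP/(2·TP+FP+FN)):
  7: TP=134, FP=40+28+4=72, FN=60+61+41=162 → 268/502 = 0.5339
  1: TP=163, FP=60+32+5=97, FN=40+38+37=115 → 326/538 = 0.6059
  5: TP=121, FP=61+38+1=100, FN=28+32+31=91 → 242/433 = 0.5589
  8: TP=102, FP=41+37+31=109, FN=4+5+1=10 → 204/323 = 0.6316
Lowest is class '7' with F1 score = 0.534.

0.534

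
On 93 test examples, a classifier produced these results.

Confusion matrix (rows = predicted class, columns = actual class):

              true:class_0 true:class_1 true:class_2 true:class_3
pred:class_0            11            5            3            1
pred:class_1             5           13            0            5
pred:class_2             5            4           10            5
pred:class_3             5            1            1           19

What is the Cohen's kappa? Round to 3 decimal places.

0.426

Observed agreement pₒ = trace/N = 53/93 = 0.5699
Expected agreement pₑ = Σ (rowᵢ·colᵢ)/N² = (26·20 + 23·23 + 14·24 + 30·26)/93² = 0.2503
κ = (pₒ − pₑ)/(1 − pₑ) = (0.5699 − 0.2503)/(1 − 0.2503) = 0.426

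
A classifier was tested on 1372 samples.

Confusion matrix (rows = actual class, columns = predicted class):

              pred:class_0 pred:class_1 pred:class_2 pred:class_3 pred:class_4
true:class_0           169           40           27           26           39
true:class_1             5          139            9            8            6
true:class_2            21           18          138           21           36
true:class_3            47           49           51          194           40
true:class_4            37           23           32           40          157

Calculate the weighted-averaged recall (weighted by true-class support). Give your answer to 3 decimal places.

Per-class recall (TP/(TP+FN)):
  class_0: TP=169, FN=40+27+26+39=132 → 169/301 = 0.5615
  class_1: TP=139, FN=5+9+8+6=28 → 139/167 = 0.8323
  class_2: TP=138, FN=21+18+21+36=96 → 138/234 = 0.5897
  class_3: TP=194, FN=47+49+51+40=187 → 194/381 = 0.5092
  class_4: TP=157, FN=37+23+32+40=132 → 157/289 = 0.5433
Weighted-recall = Σ (supportᵢ/N)·recallᵢ with N=1372: (301/1372)·0.5615 + (167/1372)·0.8323 + (234/1372)·0.5897 + (381/1372)·0.5092 + (289/1372)·0.5433 = 0.581

0.581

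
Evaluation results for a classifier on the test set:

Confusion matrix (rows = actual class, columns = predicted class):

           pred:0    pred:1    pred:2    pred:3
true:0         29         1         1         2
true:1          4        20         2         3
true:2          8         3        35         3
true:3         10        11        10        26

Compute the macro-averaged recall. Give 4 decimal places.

0.6847

Per-class recall (TP/(TP+FN)):
  0: TP=29, FN=1+1+2=4 → 29/33 = 0.87879
  1: TP=20, FN=4+2+3=9 → 20/29 = 0.68966
  2: TP=35, FN=8+3+3=14 → 35/49 = 0.71429
  3: TP=26, FN=10+11+10=31 → 26/57 = 0.45614
Macro-recall = mean = (0.87879 + 0.68966 + 0.71429 + 0.45614) / 4 = 0.6847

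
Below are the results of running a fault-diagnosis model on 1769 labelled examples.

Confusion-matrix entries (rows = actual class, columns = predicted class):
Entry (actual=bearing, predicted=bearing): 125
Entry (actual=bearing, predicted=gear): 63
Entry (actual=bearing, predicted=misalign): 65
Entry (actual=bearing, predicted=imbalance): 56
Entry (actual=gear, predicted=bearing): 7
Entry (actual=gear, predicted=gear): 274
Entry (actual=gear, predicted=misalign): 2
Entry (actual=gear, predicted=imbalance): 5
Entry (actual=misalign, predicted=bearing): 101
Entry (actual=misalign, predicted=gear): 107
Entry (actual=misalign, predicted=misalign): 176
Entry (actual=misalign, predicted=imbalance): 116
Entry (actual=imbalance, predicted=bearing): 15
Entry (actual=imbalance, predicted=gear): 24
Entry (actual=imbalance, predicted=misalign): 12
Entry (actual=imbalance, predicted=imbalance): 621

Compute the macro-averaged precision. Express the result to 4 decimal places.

0.6395

Per-class precision (TP/(TP+FP)):
  bearing: TP=125, FP=7+101+15=123 → 125/248 = 0.50403
  gear: TP=274, FP=63+107+24=194 → 274/468 = 0.58547
  misalign: TP=176, FP=65+2+12=79 → 176/255 = 0.69020
  imbalance: TP=621, FP=56+5+116=177 → 621/798 = 0.77820
Macro-precision = mean = (0.50403 + 0.58547 + 0.69020 + 0.77820) / 4 = 0.6395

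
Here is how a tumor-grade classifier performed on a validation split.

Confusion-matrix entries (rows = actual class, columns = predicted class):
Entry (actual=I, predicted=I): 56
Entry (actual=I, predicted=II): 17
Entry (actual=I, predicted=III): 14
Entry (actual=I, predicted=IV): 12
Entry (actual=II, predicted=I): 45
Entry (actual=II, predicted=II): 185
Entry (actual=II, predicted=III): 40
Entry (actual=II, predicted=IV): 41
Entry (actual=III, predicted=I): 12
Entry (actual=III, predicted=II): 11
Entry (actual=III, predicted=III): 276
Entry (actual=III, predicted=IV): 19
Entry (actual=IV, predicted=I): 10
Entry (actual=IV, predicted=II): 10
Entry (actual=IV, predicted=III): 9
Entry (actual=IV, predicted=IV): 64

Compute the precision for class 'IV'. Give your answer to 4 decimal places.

Take TP from the diagonal, FP from the rest of the 'IV' prediction marginal, FN from the rest of the 'IV' actual marginal.
precision = TP/(TP+FP).
IV: TP=64, FP=12+41+19=72 → 64/136 = 0.47059

0.4706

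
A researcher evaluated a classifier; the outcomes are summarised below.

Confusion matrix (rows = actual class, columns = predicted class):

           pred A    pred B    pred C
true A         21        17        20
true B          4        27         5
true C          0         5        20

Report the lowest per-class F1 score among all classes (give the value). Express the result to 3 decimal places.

0.506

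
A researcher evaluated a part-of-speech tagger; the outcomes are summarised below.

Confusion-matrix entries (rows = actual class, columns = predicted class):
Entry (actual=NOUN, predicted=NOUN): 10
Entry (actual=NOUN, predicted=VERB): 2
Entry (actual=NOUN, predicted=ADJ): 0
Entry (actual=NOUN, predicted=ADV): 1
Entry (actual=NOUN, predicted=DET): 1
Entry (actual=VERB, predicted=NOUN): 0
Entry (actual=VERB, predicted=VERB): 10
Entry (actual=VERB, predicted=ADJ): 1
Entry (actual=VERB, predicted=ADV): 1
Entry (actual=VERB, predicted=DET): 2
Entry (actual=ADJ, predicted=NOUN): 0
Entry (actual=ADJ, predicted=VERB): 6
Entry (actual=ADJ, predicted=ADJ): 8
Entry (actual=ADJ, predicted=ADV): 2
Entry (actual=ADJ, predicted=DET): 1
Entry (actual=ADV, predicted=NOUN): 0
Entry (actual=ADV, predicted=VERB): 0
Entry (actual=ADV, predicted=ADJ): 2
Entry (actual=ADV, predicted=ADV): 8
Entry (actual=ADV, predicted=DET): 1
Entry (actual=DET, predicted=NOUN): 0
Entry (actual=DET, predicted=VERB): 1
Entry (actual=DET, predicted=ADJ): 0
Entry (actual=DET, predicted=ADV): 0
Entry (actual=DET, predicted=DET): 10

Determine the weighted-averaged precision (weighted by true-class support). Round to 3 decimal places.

Per-class precision (TP/(TP+FP)):
  NOUN: TP=10, FP=0+0+0+0=0 → 10/10 = 1.0000
  VERB: TP=10, FP=2+6+0+1=9 → 10/19 = 0.5263
  ADJ: TP=8, FP=0+1+2+0=3 → 8/11 = 0.7273
  ADV: TP=8, FP=1+1+2+0=4 → 8/12 = 0.6667
  DET: TP=10, FP=1+2+1+1=5 → 10/15 = 0.6667
Weighted-precision = Σ (supportᵢ/N)·precisionᵢ with N=67: (14/67)·1.0000 + (14/67)·0.5263 + (17/67)·0.7273 + (11/67)·0.6667 + (11/67)·0.6667 = 0.722

0.722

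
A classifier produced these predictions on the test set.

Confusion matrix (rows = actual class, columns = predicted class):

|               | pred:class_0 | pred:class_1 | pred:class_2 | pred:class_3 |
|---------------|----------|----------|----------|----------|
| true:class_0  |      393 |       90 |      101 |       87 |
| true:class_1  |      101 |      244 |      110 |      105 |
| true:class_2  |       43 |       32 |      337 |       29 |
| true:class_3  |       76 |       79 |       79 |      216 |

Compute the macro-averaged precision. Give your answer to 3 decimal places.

Per-class precision (TP/(TP+FP)):
  class_0: TP=393, FP=101+43+76=220 → 393/613 = 0.6411
  class_1: TP=244, FP=90+32+79=201 → 244/445 = 0.5483
  class_2: TP=337, FP=101+110+79=290 → 337/627 = 0.5375
  class_3: TP=216, FP=87+105+29=221 → 216/437 = 0.4943
Macro-precision = mean = (0.6411 + 0.5483 + 0.5375 + 0.4943) / 4 = 0.555

0.555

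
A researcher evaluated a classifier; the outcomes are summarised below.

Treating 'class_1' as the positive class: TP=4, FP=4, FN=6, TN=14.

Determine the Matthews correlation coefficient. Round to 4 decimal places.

0.1886

MCC = (TP·TN − FP·FN) / √((TP+FP)(TP+FN)(TN+FP)(TN+FN))
Numerator = 4·14 − 4·6 = 32
Denominator = √(8·10·18·20) = √28800 = 169.7056
MCC = 32 / 169.7056 = 0.1886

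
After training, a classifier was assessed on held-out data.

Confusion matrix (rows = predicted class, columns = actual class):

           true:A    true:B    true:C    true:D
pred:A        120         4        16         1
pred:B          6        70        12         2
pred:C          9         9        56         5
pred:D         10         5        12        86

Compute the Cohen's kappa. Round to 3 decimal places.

Observed agreement pₒ = trace/N = 332/423 = 0.7849
Expected agreement pₑ = Σ (rowᵢ·colᵢ)/N² = (145·141 + 88·90 + 96·79 + 94·113)/423² = 0.2603
κ = (pₒ − pₑ)/(1 − pₑ) = (0.7849 − 0.2603)/(1 − 0.2603) = 0.709

0.709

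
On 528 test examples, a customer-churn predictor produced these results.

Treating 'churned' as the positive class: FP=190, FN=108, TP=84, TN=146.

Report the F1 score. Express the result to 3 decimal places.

0.361

Precision = TP/(TP+FP) = 84/274 = 0.3066
Recall = TP/(TP+FN) = 84/192 = 0.4375
F1 = 2·TP/(2·TP+FP+FN) = 168/466 = 0.361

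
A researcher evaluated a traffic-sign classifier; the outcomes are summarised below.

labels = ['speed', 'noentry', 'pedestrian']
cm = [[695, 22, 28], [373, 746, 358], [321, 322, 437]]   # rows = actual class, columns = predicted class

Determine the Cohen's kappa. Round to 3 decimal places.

Observed agreement pₒ = trace/N = 1878/3302 = 0.5687
Expected agreement pₑ = Σ (rowᵢ·colᵢ)/N² = (745·1389 + 1477·1090 + 1080·823)/3302² = 0.3241
κ = (pₒ − pₑ)/(1 − pₑ) = (0.5687 − 0.3241)/(1 − 0.3241) = 0.362

0.362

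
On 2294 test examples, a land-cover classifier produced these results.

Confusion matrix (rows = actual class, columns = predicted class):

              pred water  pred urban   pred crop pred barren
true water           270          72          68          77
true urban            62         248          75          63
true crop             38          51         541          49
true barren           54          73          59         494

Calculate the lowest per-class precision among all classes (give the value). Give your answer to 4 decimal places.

Per-class precision (TP/(TP+FP)):
  water: TP=270, FP=62+38+54=154 → 270/424 = 0.63679
  urban: TP=248, FP=72+51+73=196 → 248/444 = 0.55856
  crop: TP=541, FP=68+75+59=202 → 541/743 = 0.72813
  barren: TP=494, FP=77+63+49=189 → 494/683 = 0.72328
Lowest is class 'urban' with precision = 0.5586.

0.5586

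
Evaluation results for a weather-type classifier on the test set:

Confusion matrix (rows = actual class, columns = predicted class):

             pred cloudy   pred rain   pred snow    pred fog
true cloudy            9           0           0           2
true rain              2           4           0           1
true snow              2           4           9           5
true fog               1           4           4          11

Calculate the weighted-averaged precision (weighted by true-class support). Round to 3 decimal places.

0.601

Per-class precision (TP/(TP+FP)):
  cloudy: TP=9, FP=2+2+1=5 → 9/14 = 0.6429
  rain: TP=4, FP=0+4+4=8 → 4/12 = 0.3333
  snow: TP=9, FP=0+0+4=4 → 9/13 = 0.6923
  fog: TP=11, FP=2+1+5=8 → 11/19 = 0.5789
Weighted-precision = Σ (supportᵢ/N)·precisionᵢ with N=58: (11/58)·0.6429 + (7/58)·0.3333 + (20/58)·0.6923 + (20/58)·0.5789 = 0.601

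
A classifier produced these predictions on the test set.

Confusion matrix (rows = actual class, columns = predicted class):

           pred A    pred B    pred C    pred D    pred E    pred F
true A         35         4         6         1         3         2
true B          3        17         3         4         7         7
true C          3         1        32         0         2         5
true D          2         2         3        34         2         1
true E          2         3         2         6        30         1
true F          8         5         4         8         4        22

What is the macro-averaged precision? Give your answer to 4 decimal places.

0.6128

Per-class precision (TP/(TP+FP)):
  A: TP=35, FP=3+3+2+2+8=18 → 35/53 = 0.66038
  B: TP=17, FP=4+1+2+3+5=15 → 17/32 = 0.53125
  C: TP=32, FP=6+3+3+2+4=18 → 32/50 = 0.64000
  D: TP=34, FP=1+4+0+6+8=19 → 34/53 = 0.64151
  E: TP=30, FP=3+7+2+2+4=18 → 30/48 = 0.62500
  F: TP=22, FP=2+7+5+1+1=16 → 22/38 = 0.57895
Macro-precision = mean = (0.66038 + 0.53125 + 0.64000 + 0.64151 + 0.62500 + 0.57895) / 6 = 0.6128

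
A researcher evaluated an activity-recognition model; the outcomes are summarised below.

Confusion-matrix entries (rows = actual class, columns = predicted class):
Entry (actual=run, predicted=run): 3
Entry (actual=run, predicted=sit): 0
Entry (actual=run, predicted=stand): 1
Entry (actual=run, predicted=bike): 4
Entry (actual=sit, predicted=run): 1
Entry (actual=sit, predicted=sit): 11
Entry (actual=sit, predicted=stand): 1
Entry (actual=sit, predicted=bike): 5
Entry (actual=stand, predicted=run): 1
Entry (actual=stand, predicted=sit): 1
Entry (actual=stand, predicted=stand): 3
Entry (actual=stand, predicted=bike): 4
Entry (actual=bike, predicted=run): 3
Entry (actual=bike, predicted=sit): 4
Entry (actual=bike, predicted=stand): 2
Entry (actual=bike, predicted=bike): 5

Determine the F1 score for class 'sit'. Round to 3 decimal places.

0.647

Treat 'sit' as positive and all other classes as negative.
F1 score = 2·TP/(2·TP+FP+FN).
sit: TP=11, FP=0+1+4=5, FN=1+1+5=7 → 22/34 = 0.6471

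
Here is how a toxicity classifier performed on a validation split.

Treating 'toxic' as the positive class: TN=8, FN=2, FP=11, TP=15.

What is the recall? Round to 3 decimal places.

0.882

Recall = TP/(TP+FN) = 15/(15+2) = 15/17 = 0.882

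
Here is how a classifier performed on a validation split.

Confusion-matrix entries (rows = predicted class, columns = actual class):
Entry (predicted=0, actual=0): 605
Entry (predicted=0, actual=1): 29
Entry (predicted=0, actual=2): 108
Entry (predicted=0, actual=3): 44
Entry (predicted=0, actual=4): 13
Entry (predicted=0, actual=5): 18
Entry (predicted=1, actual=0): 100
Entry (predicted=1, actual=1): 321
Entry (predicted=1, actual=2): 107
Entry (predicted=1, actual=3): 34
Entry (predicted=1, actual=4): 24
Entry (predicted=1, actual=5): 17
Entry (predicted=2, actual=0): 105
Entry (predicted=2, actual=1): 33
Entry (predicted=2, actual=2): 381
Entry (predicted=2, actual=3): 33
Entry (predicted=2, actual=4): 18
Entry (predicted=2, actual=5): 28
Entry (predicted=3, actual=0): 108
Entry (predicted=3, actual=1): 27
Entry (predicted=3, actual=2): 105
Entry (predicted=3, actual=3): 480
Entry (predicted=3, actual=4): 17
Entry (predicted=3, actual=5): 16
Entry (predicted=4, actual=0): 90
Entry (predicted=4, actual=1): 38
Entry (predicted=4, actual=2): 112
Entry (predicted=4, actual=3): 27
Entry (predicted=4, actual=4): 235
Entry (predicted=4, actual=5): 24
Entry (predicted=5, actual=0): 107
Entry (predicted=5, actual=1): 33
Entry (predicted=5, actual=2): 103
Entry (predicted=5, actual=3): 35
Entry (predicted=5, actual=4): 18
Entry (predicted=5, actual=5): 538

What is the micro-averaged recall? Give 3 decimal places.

0.620

Micro-averaging pools counts across classes: ΣTP=2560, ΣFP=1571, ΣFN=1571.
Micro-recall = TP/(TP+FN) on pooled counts = 0.620 (equals overall accuracy in single-label multiclass).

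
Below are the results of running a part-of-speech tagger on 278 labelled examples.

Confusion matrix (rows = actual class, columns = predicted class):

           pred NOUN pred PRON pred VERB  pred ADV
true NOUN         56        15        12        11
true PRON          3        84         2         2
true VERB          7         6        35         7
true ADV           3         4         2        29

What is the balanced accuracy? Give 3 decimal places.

Balanced accuracy = mean of per-class recall.
  NOUN: recall = 56/94 = 0.5957
  PRON: recall = 84/91 = 0.9231
  VERB: recall = 35/55 = 0.6364
  ADV: recall = 29/38 = 0.7632
Mean = (0.5957 + 0.9231 + 0.6364 + 0.7632) / 4 = 0.730

0.730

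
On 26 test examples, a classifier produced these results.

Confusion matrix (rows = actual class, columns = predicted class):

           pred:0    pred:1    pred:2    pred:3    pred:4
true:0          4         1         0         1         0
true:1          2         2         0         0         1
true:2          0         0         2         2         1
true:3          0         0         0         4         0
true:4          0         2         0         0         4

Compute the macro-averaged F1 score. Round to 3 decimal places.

0.606

Per-class F1 score (2·TP/(2·TP+FP+FN)):
  0: TP=4, FP=2+0+0+0=2, FN=1+0+1+0=2 → 8/12 = 0.6667
  1: TP=2, FP=1+0+0+2=3, FN=2+0+0+1=3 → 4/10 = 0.4000
  2: TP=2, FP=0+0+0+0=0, FN=0+0+2+1=3 → 4/7 = 0.5714
  3: TP=4, FP=1+0+2+0=3, FN=0+0+0+0=0 → 8/11 = 0.7273
  4: TP=4, FP=0+1+1+0=2, FN=0+2+0+0=2 → 8/12 = 0.6667
Macro-F1 score = mean = (0.6667 + 0.4000 + 0.5714 + 0.7273 + 0.6667) / 5 = 0.606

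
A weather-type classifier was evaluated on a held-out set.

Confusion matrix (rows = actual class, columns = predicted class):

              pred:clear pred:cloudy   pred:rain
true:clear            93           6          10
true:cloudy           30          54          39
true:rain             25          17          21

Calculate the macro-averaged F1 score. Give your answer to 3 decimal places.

Per-class F1 score (2·TP/(2·TP+FP+FN)):
  clear: TP=93, FP=30+25=55, FN=6+10=16 → 186/257 = 0.7237
  cloudy: TP=54, FP=6+17=23, FN=30+39=69 → 108/200 = 0.5400
  rain: TP=21, FP=10+39=49, FN=25+17=42 → 42/133 = 0.3158
Macro-F1 score = mean = (0.7237 + 0.5400 + 0.3158) / 3 = 0.527

0.527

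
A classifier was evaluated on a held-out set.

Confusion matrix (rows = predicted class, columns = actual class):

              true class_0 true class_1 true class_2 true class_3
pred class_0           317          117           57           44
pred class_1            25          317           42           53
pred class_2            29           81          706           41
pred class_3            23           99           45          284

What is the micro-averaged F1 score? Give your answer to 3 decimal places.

Micro-averaging pools counts across classes: ΣTP=1624, ΣFP=656, ΣFN=656.
Micro-F1 score = 2·TP/(2·TP+FP+FN) on pooled counts = 0.712 (equals overall accuracy in single-label multiclass).

0.712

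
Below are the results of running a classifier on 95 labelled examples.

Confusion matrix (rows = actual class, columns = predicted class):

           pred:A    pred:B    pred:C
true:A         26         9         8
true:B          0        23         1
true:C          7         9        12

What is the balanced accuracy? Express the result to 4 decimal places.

0.6639

Balanced accuracy = mean of per-class recall.
  A: recall = 26/43 = 0.60465
  B: recall = 23/24 = 0.95833
  C: recall = 12/28 = 0.42857
Mean = (0.60465 + 0.95833 + 0.42857) / 3 = 0.6639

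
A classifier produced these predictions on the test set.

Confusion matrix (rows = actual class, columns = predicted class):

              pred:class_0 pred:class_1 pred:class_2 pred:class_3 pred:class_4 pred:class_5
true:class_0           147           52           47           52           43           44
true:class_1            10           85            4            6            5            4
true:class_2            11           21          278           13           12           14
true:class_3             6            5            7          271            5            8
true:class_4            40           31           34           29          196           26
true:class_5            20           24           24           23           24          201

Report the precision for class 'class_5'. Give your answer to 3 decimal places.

Take TP from the diagonal, FP from the rest of the 'class_5' prediction marginal, FN from the rest of the 'class_5' actual marginal.
precision = TP/(TP+FP).
class_5: TP=201, FP=44+4+14+8+26=96 → 201/297 = 0.6768

0.677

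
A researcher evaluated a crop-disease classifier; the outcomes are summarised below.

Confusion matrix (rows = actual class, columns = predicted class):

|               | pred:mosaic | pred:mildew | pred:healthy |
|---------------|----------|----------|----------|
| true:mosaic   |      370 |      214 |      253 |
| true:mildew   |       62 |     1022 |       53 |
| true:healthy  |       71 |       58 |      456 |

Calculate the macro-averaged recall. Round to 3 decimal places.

Per-class recall (TP/(TP+FN)):
  mosaic: TP=370, FN=214+253=467 → 370/837 = 0.4421
  mildew: TP=1022, FN=62+53=115 → 1022/1137 = 0.8989
  healthy: TP=456, FN=71+58=129 → 456/585 = 0.7795
Macro-recall = mean = (0.4421 + 0.8989 + 0.7795) / 3 = 0.707

0.707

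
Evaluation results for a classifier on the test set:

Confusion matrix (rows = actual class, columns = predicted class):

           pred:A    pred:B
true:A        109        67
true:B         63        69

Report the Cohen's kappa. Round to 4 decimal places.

Observed agreement pₒ = trace/N = 178/308 = 0.57792
Expected agreement pₑ = Σ (rowᵢ·colᵢ)/N² = (176·172 + 132·136)/308² = 0.50835
κ = (pₒ − pₑ)/(1 − pₑ) = (0.57792 − 0.50835)/(1 − 0.50835) = 0.1415

0.1415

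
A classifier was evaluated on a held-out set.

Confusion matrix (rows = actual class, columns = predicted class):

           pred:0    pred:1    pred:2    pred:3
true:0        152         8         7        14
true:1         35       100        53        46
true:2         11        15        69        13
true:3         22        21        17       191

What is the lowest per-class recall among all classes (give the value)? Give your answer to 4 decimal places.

0.4274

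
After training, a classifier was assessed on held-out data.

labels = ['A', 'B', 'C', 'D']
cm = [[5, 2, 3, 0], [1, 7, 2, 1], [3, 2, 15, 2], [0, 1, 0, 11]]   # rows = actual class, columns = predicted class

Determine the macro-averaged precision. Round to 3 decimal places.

0.669

Per-class precision (TP/(TP+FP)):
  A: TP=5, FP=1+3+0=4 → 5/9 = 0.5556
  B: TP=7, FP=2+2+1=5 → 7/12 = 0.5833
  C: TP=15, FP=3+2+0=5 → 15/20 = 0.7500
  D: TP=11, FP=0+1+2=3 → 11/14 = 0.7857
Macro-precision = mean = (0.5556 + 0.5833 + 0.7500 + 0.7857) / 4 = 0.669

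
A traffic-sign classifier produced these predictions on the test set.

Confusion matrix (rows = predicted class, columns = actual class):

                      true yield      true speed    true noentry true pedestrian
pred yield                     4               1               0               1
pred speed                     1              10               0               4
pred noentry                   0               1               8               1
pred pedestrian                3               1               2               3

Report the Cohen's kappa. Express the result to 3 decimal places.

0.490

Observed agreement pₒ = trace/N = 25/40 = 0.6250
Expected agreement pₑ = Σ (rowᵢ·colᵢ)/N² = (8·6 + 13·15 + 10·10 + 9·9)/40² = 0.2650
κ = (pₒ − pₑ)/(1 − pₑ) = (0.6250 − 0.2650)/(1 − 0.2650) = 0.490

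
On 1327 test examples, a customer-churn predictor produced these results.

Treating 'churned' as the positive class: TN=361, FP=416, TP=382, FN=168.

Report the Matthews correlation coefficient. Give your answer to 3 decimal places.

0.160

MCC = (TP·TN − FP·FN) / √((TP+FP)(TP+FN)(TN+FP)(TN+FN))
Numerator = 382·361 − 416·168 = 68014
Denominator = √(798·550·777·529) = √180402383700 = 424738.0177
MCC = 68014 / 424738.0177 = 0.160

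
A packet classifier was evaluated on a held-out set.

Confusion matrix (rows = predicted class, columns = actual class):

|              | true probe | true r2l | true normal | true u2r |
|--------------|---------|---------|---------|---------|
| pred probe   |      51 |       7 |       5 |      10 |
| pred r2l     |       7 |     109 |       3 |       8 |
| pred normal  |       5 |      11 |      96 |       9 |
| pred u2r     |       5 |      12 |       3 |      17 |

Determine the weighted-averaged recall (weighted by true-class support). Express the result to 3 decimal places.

0.763

Per-class recall (TP/(TP+FN)):
  probe: TP=51, FN=7+5+5=17 → 51/68 = 0.7500
  r2l: TP=109, FN=7+11+12=30 → 109/139 = 0.7842
  normal: TP=96, FN=5+3+3=11 → 96/107 = 0.8972
  u2r: TP=17, FN=10+8+9=27 → 17/44 = 0.3864
Weighted-recall = Σ (supportᵢ/N)·recallᵢ with N=358: (68/358)·0.7500 + (139/358)·0.7842 + (107/358)·0.8972 + (44/358)·0.3864 = 0.763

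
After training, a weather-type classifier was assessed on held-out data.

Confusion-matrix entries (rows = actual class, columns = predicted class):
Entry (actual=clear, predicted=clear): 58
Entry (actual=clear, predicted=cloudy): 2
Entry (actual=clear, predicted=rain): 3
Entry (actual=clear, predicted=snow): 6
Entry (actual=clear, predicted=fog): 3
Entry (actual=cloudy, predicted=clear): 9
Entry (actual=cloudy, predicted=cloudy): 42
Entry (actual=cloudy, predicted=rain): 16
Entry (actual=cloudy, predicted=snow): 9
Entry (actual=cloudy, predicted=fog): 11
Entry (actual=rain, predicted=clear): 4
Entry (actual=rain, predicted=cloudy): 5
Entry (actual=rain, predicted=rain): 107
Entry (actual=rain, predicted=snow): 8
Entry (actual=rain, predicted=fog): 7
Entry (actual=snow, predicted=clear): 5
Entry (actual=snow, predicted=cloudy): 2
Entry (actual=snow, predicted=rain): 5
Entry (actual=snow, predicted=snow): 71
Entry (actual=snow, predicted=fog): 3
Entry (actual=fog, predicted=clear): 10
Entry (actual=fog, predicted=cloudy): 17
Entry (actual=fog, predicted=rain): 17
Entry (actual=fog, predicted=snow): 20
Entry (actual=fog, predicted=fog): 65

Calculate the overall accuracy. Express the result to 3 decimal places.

0.679

Accuracy = trace / total = (58+42+107+71+65=343) / 505 = 343/505 = 0.679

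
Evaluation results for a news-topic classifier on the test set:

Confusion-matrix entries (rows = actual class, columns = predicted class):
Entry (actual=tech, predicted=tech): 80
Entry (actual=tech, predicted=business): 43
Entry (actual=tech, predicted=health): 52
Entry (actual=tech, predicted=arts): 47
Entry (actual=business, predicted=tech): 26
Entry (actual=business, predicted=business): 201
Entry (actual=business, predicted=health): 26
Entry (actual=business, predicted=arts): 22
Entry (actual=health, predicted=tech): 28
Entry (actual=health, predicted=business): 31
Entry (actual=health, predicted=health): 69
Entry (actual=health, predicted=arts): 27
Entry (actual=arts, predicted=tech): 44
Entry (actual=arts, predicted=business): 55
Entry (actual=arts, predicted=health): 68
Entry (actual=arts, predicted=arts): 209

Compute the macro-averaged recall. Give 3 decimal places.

Per-class recall (TP/(TP+FN)):
  tech: TP=80, FN=43+52+47=142 → 80/222 = 0.3604
  business: TP=201, FN=26+26+22=74 → 201/275 = 0.7309
  health: TP=69, FN=28+31+27=86 → 69/155 = 0.4452
  arts: TP=209, FN=44+55+68=167 → 209/376 = 0.5559
Macro-recall = mean = (0.3604 + 0.7309 + 0.4452 + 0.5559) / 4 = 0.523

0.523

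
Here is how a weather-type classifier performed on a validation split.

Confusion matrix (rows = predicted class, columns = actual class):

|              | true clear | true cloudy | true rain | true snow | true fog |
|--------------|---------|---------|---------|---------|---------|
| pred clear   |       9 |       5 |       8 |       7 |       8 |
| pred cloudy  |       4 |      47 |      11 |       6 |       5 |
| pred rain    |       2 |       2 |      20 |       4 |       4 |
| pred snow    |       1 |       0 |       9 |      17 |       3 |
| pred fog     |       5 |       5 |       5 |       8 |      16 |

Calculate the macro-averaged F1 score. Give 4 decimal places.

Per-class F1 score (2·TP/(2·TP+FP+FN)):
  clear: TP=9, FP=5+8+7+8=28, FN=4+2+1+5=12 → 18/58 = 0.31034
  cloudy: TP=47, FP=4+11+6+5=26, FN=5+2+0+5=12 → 94/132 = 0.71212
  rain: TP=20, FP=2+2+4+4=12, FN=8+11+9+5=33 → 40/85 = 0.47059
  snow: TP=17, FP=1+0+9+3=13, FN=7+6+4+8=25 → 34/72 = 0.47222
  fog: TP=16, FP=5+5+5+8=23, FN=8+5+4+3=20 → 32/75 = 0.42667
Macro-F1 score = mean = (0.31034 + 0.71212 + 0.47059 + 0.47222 + 0.42667) / 5 = 0.4784

0.4784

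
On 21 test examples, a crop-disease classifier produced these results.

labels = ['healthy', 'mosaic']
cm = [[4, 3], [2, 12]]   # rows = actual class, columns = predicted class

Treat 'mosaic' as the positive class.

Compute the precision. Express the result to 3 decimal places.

Precision = TP/(TP+FP) = 12/(12+3) = 12/15 = 0.800

0.800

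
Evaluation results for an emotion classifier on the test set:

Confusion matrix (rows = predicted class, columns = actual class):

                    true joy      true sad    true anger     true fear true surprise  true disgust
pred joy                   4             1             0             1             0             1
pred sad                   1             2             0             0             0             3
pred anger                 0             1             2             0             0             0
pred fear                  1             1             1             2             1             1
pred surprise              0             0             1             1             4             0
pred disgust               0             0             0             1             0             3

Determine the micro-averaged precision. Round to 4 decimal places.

Micro-averaging pools counts across classes: ΣTP=17, ΣFP=16, ΣFN=16.
Micro-precision = TP/(TP+FP) on pooled counts = 0.5152 (equals overall accuracy in single-label multiclass).

0.5152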